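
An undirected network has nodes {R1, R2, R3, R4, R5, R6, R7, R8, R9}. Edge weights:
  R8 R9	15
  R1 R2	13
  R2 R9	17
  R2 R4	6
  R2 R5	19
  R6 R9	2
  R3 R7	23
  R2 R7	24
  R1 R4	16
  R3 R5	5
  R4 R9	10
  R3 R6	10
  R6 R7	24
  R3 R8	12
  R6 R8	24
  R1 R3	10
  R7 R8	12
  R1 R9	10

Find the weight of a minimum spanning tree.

67

Kruskal: consider edges lightest-first.
R6 R9 (2): add — endpoints in different components.
R3 R5 (5): add — endpoints in different components.
R2 R4 (6): add — endpoints in different components.
R1 R3 (10): add — endpoints in different components.
R1 R9 (10): add — endpoints in different components.
R3 R6 (10): skip — R3 and R6 already connected.
R4 R9 (10): add — endpoints in different components.
R3 R8 (12): add — endpoints in different components.
R7 R8 (12): add — endpoints in different components.
MST edges: R6 R9, R3 R5, R2 R4, R1 R3, R1 R9, R4 R9, R3 R8, R7 R8; total weight 2+5+6+10+10+10+12+12 = 67.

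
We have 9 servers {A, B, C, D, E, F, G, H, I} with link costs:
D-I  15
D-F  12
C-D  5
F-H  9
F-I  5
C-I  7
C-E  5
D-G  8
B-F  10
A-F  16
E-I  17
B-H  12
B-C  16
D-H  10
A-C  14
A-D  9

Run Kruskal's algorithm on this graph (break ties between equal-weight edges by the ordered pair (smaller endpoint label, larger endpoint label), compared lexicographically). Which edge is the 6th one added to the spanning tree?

Kruskal: consider edges lightest-first.
C-D (5): add — endpoints in different components.
C-E (5): add — endpoints in different components.
F-I (5): add — endpoints in different components.
C-I (7): add — endpoints in different components.
D-G (8): add — endpoints in different components.
A-D (9): add — endpoints in different components.
F-H (9): add — endpoints in different components.
B-F (10): add — endpoints in different components.
The 6th edge added is A-D.

A-D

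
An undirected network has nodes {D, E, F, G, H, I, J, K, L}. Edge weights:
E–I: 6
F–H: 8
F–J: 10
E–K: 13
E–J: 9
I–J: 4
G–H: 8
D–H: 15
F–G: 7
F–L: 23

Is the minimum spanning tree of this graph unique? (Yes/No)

Sort edges by weight, then run Kruskal:
I–J (4): add — endpoints in different components.
E–I (6): add — endpoints in different components.
F–G (7): add — endpoints in different components.
F–H (8): add — endpoints in different components.
G–H (8): skip — G and H already connected.
E–J (9): skip — E and J already connected.
F–J (10): add — endpoints in different components.
E–K (13): add — endpoints in different components.
D–H (15): add — endpoints in different components.
F–L (23): add — endpoints in different components.
Non-tree edge G–H has weight 8, equal to the heaviest edge on its tree cycle — swapping gives another MST of the same weight. Not unique.

No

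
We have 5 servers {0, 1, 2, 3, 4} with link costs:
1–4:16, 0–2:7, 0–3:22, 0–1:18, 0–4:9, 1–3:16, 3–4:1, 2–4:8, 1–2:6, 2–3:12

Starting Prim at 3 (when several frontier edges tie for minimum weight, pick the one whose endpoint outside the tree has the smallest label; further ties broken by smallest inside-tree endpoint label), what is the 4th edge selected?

Prim, starting at 3.
Step 1: cheapest edge leaving the tree is 3–4 (1); add 4.
Step 2: cheapest edge leaving the tree is 2–4 (8); add 2.
Step 3: cheapest edge leaving the tree is 1–2 (6); add 1.
Step 4: cheapest edge leaving the tree is 0–2 (7); add 0.
The 4th edge added is 0–2.

0-2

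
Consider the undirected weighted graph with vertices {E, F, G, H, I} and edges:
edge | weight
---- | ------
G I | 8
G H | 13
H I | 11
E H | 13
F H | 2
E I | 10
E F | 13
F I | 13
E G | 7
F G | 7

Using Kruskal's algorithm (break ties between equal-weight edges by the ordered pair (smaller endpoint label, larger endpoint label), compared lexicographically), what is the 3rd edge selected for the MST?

Kruskal's algorithm — process edges by increasing weight (ties by edge label):
F H (2): add — endpoints in different components.
E G (7): add — endpoints in different components.
F G (7): add — endpoints in different components.
G I (8): add — endpoints in different components.
The 3rd edge added is F G.

F-G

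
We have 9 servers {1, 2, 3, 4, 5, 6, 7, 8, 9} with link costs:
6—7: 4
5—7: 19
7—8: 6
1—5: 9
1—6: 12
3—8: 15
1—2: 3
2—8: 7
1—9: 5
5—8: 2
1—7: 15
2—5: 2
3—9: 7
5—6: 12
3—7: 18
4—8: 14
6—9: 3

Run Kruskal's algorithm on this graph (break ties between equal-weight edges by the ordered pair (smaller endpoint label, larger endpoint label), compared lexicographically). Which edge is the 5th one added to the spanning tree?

6-7

Kruskal: consider edges lightest-first.
2—5 (2): add — endpoints in different components.
5—8 (2): add — endpoints in different components.
1—2 (3): add — endpoints in different components.
6—9 (3): add — endpoints in different components.
6—7 (4): add — endpoints in different components.
1—9 (5): add — endpoints in different components.
7—8 (6): skip — 7 and 8 already connected.
2—8 (7): skip — 2 and 8 already connected.
3—9 (7): add — endpoints in different components.
1—5 (9): skip — 1 and 5 already connected.
1—6 (12): skip — 1 and 6 already connected.
5—6 (12): skip — 5 and 6 already connected.
4—8 (14): add — endpoints in different components.
The 5th edge added is 6—7.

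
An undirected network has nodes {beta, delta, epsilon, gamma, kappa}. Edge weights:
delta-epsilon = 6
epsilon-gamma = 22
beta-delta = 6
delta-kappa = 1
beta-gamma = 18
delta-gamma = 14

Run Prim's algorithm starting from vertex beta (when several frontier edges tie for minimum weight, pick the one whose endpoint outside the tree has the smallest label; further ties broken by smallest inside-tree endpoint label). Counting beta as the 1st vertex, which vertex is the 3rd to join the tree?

kappa

Prim's algorithm from beta:
Step 1: frontier [beta-delta 6, beta-gamma 18] → take beta-delta (6); add delta.
Step 2: frontier [beta-gamma 18, delta-kappa 1, delta-epsilon 6, delta-gamma 14] → take delta-kappa (1); add kappa.
Step 3: frontier [beta-gamma 18, delta-epsilon 6, delta-gamma 14] → take delta-epsilon (6); add epsilon.
Step 4: frontier [beta-gamma 18, delta-gamma 14, epsilon-gamma 22] → take delta-gamma (14); add gamma.
Vertex order: beta, delta, kappa, epsilon, gamma. The 3rd vertex is kappa.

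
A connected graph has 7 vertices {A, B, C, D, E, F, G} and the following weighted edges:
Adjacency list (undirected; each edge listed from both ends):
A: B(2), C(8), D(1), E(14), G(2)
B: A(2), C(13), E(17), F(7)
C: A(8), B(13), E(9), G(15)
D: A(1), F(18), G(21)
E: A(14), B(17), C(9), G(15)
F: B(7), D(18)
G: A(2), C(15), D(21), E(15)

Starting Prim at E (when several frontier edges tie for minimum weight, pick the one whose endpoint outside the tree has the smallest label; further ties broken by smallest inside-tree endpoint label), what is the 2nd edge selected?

Grow the tree from E using Prim:
Step 1: frontier [C—E 9, A—E 14, E—G 15, B—E 17] → take C—E (9); add C.
Step 2: frontier [A—C 8, B—C 13, C—G 15, A—E 14, E—G 15, B—E 17] → take A—C (8); add A.
Step 3: frontier [A—D 1, A—B 2, A—G 2, B—C 13, C—G 15, E—G 15, B—E 17] → take A—D (1); add D.
Step 4: frontier [A—B 2, A—G 2, B—C 13, C—G 15, D—F 18, D—G 21, E—G 15, B—E 17] → take A—B (2); add B.
Step 5: frontier [A—G 2, B—F 7, C—G 15, D—F 18, D—G 21, E—G 15] → take A—G (2); add G.
Step 6: frontier [B—F 7, D—F 18] → take B—F (7); add F.
The 2nd edge added is A—C.

A-C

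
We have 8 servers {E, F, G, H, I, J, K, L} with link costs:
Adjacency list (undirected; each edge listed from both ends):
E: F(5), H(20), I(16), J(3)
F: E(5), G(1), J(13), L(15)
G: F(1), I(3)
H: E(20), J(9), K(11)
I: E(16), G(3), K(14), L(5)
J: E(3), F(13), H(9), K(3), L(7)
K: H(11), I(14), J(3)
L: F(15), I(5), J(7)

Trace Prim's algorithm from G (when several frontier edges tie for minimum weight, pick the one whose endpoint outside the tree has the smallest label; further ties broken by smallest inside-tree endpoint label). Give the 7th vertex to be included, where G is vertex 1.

L

Grow the tree from G using Prim:
Step 1: frontier [F—G 1, G—I 3] → take F—G (1); add F.
Step 2: frontier [E—F 5, F—J 13, F—L 15, G—I 3] → take G—I (3); add I.
Step 3: frontier [E—F 5, F—J 13, F—L 15, I—L 5, I—K 14, E—I 16] → take E—F (5); add E.
Step 4: frontier [E—J 3, E—H 20, F—J 13, F—L 15, I—L 5, I—K 14] → take E—J (3); add J.
Step 5: frontier [E—H 20, F—L 15, I—L 5, I—K 14, J—K 3, J—L 7, H—J 9] → take J—K (3); add K.
Step 6: frontier [E—H 20, F—L 15, I—L 5, J—L 7, H—J 9, H—K 11] → take I—L (5); add L.
Step 7: frontier [E—H 20, H—J 9, H—K 11] → take H—J (9); add H.
Vertex order: G, F, I, E, J, K, L, H. The 7th vertex is L.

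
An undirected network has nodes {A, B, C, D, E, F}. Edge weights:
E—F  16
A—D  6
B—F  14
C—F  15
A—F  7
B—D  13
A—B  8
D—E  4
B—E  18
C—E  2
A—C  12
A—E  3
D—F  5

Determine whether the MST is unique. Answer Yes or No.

Yes

Kruskal: consider edges lightest-first.
C—E (2): add. Components now {A} {B} {C,E} {D} {F}
A—E (3): add. Components now {A,C,E} {B} {D} {F}
D—E (4): add. Components now {A,C,D,E} {B} {F}
D—F (5): add. Components now {A,C,D,E,F} {B}
A—D (6): skip — A and D already connected.
A—F (7): skip — A and F already connected.
A—B (8): add. Components now {A,B,C,D,E,F}
Every non-tree edge has weight strictly greater than the heaviest edge on the tree path between its endpoints, so the MST is unique.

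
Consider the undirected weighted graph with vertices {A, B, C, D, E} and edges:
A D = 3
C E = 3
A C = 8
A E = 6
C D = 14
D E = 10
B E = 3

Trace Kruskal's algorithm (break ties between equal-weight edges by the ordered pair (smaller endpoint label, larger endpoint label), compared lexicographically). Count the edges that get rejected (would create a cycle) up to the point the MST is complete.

0

Sort edges by weight, then run Kruskal:
A D (3): add. Components now {A,D} {B} {C} {E}
B E (3): add. Components now {A,D} {B,E} {C}
C E (3): add. Components now {A,D} {B,C,E}
A E (6): add. Components now {A,B,C,D,E}
Edges rejected before the tree was complete: 0.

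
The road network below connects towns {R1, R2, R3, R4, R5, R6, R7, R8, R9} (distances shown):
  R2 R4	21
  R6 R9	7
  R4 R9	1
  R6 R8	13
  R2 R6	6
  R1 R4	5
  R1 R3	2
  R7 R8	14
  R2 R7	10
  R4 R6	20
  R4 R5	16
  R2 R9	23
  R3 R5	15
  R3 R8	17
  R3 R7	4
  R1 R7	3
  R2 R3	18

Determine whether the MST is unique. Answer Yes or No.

Sort edges by weight, then run Kruskal:
R4 R9 (1): add — endpoints in different components.
R1 R3 (2): add — endpoints in different components.
R1 R7 (3): add — endpoints in different components.
R3 R7 (4): skip — R7 and R3 already connected.
R1 R4 (5): add — endpoints in different components.
R2 R6 (6): add — endpoints in different components.
R6 R9 (7): add — endpoints in different components.
R2 R7 (10): skip — R7 and R2 already connected.
R6 R8 (13): add — endpoints in different components.
R7 R8 (14): skip — R7 and R8 already connected.
R3 R5 (15): add — endpoints in different components.
Every non-tree edge has weight strictly greater than the heaviest edge on the tree path between its endpoints, so the MST is unique.

Yes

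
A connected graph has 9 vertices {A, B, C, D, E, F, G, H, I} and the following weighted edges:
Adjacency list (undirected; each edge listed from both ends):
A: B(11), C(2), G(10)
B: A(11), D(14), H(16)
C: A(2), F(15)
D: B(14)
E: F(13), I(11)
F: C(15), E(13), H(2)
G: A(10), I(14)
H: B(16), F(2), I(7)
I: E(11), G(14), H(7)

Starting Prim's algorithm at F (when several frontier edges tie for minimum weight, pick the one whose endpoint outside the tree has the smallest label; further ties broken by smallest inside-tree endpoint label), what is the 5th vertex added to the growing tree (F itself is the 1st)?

G

Prim, starting at F.
Step 1: frontier [F—H 2, E—F 13, C—F 15] → take F—H (2); add H.
Step 2: frontier [E—F 13, C—F 15, H—I 7, B—H 16] → take H—I (7); add I.
Step 3: frontier [E—F 13, C—F 15, B—H 16, E—I 11, G—I 14] → take E—I (11); add E.
Step 4: frontier [C—F 15, B—H 16, G—I 14] → take G—I (14); add G.
Step 5: frontier [C—F 15, A—G 10, B—H 16] → take A—G (10); add A.
Step 6: frontier [A—C 2, A—B 11, C—F 15, B—H 16] → take A—C (2); add C.
Step 7: frontier [A—B 11, B—H 16] → take A—B (11); add B.
Step 8: frontier [B—D 14] → take B—D (14); add D.
Vertex order: F, H, I, E, G, A, C, B, D. The 5th vertex is G.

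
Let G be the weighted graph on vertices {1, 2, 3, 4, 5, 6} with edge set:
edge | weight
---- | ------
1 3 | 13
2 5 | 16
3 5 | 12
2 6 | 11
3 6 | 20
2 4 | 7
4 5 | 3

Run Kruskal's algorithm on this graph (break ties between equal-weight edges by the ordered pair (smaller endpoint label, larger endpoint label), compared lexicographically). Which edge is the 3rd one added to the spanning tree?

2-6

Kruskal's algorithm — process edges by increasing weight (ties by edge label):
4 5 (3): add — endpoints in different components.
2 4 (7): add — endpoints in different components.
2 6 (11): add — endpoints in different components.
3 5 (12): add — endpoints in different components.
1 3 (13): add — endpoints in different components.
The 3rd edge added is 2 6.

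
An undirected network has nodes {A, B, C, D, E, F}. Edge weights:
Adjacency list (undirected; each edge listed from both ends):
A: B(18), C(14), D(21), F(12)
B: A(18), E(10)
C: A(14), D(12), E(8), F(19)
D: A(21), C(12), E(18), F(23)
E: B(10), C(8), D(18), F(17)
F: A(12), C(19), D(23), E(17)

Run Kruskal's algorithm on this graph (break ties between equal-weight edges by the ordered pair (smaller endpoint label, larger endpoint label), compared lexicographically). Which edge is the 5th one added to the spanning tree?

A-C

Sort edges by weight, then run Kruskal:
C-E (8): add — endpoints in different components.
B-E (10): add — endpoints in different components.
A-F (12): add — endpoints in different components.
C-D (12): add — endpoints in different components.
A-C (14): add — endpoints in different components.
The 5th edge added is A-C.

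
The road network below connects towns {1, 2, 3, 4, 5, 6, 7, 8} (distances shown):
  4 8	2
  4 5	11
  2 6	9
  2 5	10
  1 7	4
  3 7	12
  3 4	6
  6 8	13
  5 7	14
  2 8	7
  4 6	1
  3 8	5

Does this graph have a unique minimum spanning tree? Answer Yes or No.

Yes

Kruskal: consider edges lightest-first.
4 6 (1): add — endpoints in different components.
4 8 (2): add — endpoints in different components.
1 7 (4): add — endpoints in different components.
3 8 (5): add — endpoints in different components.
3 4 (6): skip — 3 and 4 already connected.
2 8 (7): add — endpoints in different components.
2 6 (9): skip — 2 and 6 already connected.
2 5 (10): add — endpoints in different components.
4 5 (11): skip — 4 and 5 already connected.
3 7 (12): add — endpoints in different components.
Every non-tree edge has weight strictly greater than the heaviest edge on the tree path between its endpoints, so the MST is unique.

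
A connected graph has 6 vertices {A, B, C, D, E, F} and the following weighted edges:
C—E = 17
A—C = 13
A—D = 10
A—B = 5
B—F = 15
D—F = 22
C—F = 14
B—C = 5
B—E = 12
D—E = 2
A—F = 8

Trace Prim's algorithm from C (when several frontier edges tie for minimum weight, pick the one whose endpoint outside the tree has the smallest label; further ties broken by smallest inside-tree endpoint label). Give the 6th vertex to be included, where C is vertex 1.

E

Prim, starting at C.
Step 1: cheapest edge leaving the tree is B—C (5); add B.
Step 2: cheapest edge leaving the tree is A—B (5); add A.
Step 3: cheapest edge leaving the tree is A—F (8); add F.
Step 4: cheapest edge leaving the tree is A—D (10); add D.
Step 5: cheapest edge leaving the tree is D—E (2); add E.
Vertex order: C, B, A, F, D, E. The 6th vertex is E.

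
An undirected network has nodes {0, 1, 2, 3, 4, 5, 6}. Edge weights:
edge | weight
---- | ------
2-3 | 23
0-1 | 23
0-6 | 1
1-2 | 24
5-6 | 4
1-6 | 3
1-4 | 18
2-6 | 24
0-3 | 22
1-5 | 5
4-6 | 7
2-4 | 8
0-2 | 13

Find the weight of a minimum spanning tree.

Sort edges by weight, then run Kruskal:
0-6 (1): add. Components now {0,6} {1} {2} {3} {4} {5}
1-6 (3): add. Components now {0,1,6} {2} {3} {4} {5}
5-6 (4): add. Components now {0,1,5,6} {2} {3} {4}
1-5 (5): skip — 1 and 5 already connected.
4-6 (7): add. Components now {0,1,4,5,6} {2} {3}
2-4 (8): add. Components now {0,1,2,4,5,6} {3}
0-2 (13): skip — 0 and 2 already connected.
1-4 (18): skip — 1 and 4 already connected.
0-3 (22): add. Components now {0,1,2,3,4,5,6}
MST edges: 0-6, 1-6, 5-6, 4-6, 2-4, 0-3; total weight 1+3+4+7+8+22 = 45.

45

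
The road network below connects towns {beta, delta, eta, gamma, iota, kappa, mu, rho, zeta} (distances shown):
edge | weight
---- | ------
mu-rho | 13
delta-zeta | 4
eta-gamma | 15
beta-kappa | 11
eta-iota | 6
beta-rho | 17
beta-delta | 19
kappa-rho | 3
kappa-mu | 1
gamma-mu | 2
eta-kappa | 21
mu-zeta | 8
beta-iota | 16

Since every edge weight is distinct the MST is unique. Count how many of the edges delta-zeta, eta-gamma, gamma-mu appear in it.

3

Kruskal's algorithm — process edges by increasing weight (ties by edge label):
kappa-mu (1): add — endpoints in different components.
gamma-mu (2): add — endpoints in different components.
kappa-rho (3): add — endpoints in different components.
delta-zeta (4): add — endpoints in different components.
eta-iota (6): add — endpoints in different components.
mu-zeta (8): add — endpoints in different components.
beta-kappa (11): add — endpoints in different components.
mu-rho (13): skip — mu and rho already connected.
eta-gamma (15): add — endpoints in different components.
MST edge set: {kappa-mu, gamma-mu, kappa-rho, delta-zeta, eta-iota, mu-zeta, beta-kappa, eta-gamma}.
Of the listed edges, {delta-zeta, eta-gamma, gamma-mu} are in the MST → 3.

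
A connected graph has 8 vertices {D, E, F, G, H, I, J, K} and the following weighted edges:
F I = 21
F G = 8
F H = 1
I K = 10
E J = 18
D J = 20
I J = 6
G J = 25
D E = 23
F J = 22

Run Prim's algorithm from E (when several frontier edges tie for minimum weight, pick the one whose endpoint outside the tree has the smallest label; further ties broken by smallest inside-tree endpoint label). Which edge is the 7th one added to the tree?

F-G

Grow the tree from E using Prim:
Step 1: cheapest edge leaving the tree is E J (18); add J.
Step 2: cheapest edge leaving the tree is I J (6); add I.
Step 3: cheapest edge leaving the tree is I K (10); add K.
Step 4: cheapest edge leaving the tree is D J (20); add D.
Step 5: cheapest edge leaving the tree is F I (21); add F.
Step 6: cheapest edge leaving the tree is F H (1); add H.
Step 7: cheapest edge leaving the tree is F G (8); add G.
The 7th edge added is F G.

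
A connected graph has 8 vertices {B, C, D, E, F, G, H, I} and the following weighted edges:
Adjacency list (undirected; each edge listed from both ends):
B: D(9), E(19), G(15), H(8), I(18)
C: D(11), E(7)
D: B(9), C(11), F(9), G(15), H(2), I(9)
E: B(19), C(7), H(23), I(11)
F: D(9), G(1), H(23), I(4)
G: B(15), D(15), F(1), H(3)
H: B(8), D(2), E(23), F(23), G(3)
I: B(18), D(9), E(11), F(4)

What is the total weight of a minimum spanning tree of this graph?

36

Grow the tree from D using Prim:
Step 1: cheapest edge leaving the tree is D—H (2); add H.
Step 2: cheapest edge leaving the tree is G—H (3); add G.
Step 3: cheapest edge leaving the tree is F—G (1); add F.
Step 4: cheapest edge leaving the tree is F—I (4); add I.
Step 5: cheapest edge leaving the tree is B—H (8); add B.
Step 6: cheapest edge leaving the tree is C—D (11); add C.
Step 7: cheapest edge leaving the tree is C—E (7); add E.
MST edges: D—H, G—H, F—G, F—I, B—H, C—D, C—E; total weight 2+3+1+4+8+11+7 = 36.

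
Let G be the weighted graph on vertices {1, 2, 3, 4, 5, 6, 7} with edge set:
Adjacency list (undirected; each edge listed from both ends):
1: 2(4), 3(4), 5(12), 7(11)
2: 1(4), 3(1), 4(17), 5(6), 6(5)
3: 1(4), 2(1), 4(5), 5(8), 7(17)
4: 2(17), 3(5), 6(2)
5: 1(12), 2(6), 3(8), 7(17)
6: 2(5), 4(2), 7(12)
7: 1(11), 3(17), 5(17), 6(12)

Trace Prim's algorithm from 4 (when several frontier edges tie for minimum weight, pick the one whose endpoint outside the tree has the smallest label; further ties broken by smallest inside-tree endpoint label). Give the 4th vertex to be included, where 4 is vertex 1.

3

Prim's algorithm from 4:
Step 1: cheapest edge leaving the tree is 4—6 (2); add 6.
Step 2: cheapest edge leaving the tree is 2—6 (5); add 2.
Step 3: cheapest edge leaving the tree is 2—3 (1); add 3.
Step 4: cheapest edge leaving the tree is 1—2 (4); add 1.
Step 5: cheapest edge leaving the tree is 2—5 (6); add 5.
Step 6: cheapest edge leaving the tree is 1—7 (11); add 7.
Vertex order: 4, 6, 2, 3, 1, 5, 7. The 4th vertex is 3.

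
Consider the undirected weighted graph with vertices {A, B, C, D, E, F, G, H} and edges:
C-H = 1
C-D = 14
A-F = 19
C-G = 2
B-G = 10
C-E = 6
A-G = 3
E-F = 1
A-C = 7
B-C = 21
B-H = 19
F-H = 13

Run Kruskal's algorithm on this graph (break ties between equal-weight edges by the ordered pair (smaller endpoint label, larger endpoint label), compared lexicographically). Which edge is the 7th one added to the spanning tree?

Sort edges by weight, then run Kruskal:
C-H (1): add — endpoints in different components.
E-F (1): add — endpoints in different components.
C-G (2): add — endpoints in different components.
A-G (3): add — endpoints in different components.
C-E (6): add — endpoints in different components.
A-C (7): skip — A and C already connected.
B-G (10): add — endpoints in different components.
F-H (13): skip — F and H already connected.
C-D (14): add — endpoints in different components.
The 7th edge added is C-D.

C-D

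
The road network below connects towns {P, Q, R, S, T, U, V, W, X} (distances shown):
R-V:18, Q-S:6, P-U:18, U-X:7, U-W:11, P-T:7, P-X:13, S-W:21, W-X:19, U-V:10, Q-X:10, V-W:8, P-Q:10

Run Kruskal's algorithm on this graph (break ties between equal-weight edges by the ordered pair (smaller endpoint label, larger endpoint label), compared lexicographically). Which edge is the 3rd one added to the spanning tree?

Sort edges by weight, then run Kruskal:
Q-S (6): add — endpoints in different components.
P-T (7): add — endpoints in different components.
U-X (7): add — endpoints in different components.
V-W (8): add — endpoints in different components.
P-Q (10): add — endpoints in different components.
Q-X (10): add — endpoints in different components.
U-V (10): add — endpoints in different components.
U-W (11): skip — W and U already connected.
P-X (13): skip — P and X already connected.
P-U (18): skip — P and U already connected.
R-V (18): add — endpoints in different components.
The 3rd edge added is U-X.

U-X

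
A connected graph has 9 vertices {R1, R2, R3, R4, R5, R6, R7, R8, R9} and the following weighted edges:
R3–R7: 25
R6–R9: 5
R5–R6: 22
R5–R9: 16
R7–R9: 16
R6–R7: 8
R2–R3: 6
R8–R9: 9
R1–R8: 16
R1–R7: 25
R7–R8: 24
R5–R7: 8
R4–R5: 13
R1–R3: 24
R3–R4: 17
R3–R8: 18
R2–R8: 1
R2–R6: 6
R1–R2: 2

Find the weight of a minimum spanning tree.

49

Kruskal's algorithm — process edges by increasing weight (ties by edge label):
R2–R8 (1): add — endpoints in different components.
R1–R2 (2): add — endpoints in different components.
R6–R9 (5): add — endpoints in different components.
R2–R3 (6): add — endpoints in different components.
R2–R6 (6): add — endpoints in different components.
R5–R7 (8): add — endpoints in different components.
R6–R7 (8): add — endpoints in different components.
R8–R9 (9): skip — R8 and R9 already connected.
R4–R5 (13): add — endpoints in different components.
MST edges: R2–R8, R1–R2, R6–R9, R2–R3, R2–R6, R5–R7, R6–R7, R4–R5; total weight 1+2+5+6+6+8+8+13 = 49.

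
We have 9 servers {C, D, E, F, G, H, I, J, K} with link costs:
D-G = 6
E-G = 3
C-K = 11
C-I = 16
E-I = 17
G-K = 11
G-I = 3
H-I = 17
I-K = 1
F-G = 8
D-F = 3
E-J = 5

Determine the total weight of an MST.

49

Kruskal's algorithm — process edges by increasing weight (ties by edge label):
I-K (1): add — endpoints in different components.
D-F (3): add — endpoints in different components.
E-G (3): add — endpoints in different components.
G-I (3): add — endpoints in different components.
E-J (5): add — endpoints in different components.
D-G (6): add — endpoints in different components.
F-G (8): skip — F and G already connected.
C-K (11): add — endpoints in different components.
G-K (11): skip — G and K already connected.
C-I (16): skip — C and I already connected.
E-I (17): skip — E and I already connected.
H-I (17): add — endpoints in different components.
MST edges: I-K, D-F, E-G, G-I, E-J, D-G, C-K, H-I; total weight 1+3+3+3+5+6+11+17 = 49.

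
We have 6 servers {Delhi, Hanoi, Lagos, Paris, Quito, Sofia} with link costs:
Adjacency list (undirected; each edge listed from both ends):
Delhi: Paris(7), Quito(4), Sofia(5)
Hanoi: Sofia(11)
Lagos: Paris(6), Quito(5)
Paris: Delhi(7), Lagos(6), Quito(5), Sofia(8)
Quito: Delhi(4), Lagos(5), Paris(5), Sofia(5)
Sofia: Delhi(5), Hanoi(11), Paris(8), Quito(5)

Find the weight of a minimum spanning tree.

30

Grow the tree from Paris using Prim:
Step 1: frontier [Paris Quito 5, Lagos Paris 6, Delhi Paris 7, Paris Sofia 8] → take Paris Quito (5); add Quito.
Step 2: frontier [Lagos Paris 6, Delhi Paris 7, Paris Sofia 8, Delhi Quito 4, Lagos Quito 5, Quito Sofia 5] → take Delhi Quito (4); add Delhi.
Step 3: frontier [Delhi Sofia 5, Lagos Paris 6, Paris Sofia 8, Lagos Quito 5, Quito Sofia 5] → take Lagos Quito (5); add Lagos.
Step 4: frontier [Delhi Sofia 5, Paris Sofia 8, Quito Sofia 5] → take Delhi Sofia (5); add Sofia.
Step 5: frontier [Hanoi Sofia 11] → take Hanoi Sofia (11); add Hanoi.
MST edges: Paris Quito, Delhi Quito, Lagos Quito, Delhi Sofia, Hanoi Sofia; total weight 5+4+5+5+11 = 30.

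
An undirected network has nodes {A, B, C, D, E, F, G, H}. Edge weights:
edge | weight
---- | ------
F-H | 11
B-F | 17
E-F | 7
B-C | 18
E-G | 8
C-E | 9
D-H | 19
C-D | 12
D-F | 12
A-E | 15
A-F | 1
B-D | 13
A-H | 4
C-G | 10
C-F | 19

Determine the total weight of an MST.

54

Kruskal's algorithm — process edges by increasing weight (ties by edge label):
A-F (1): add — endpoints in different components.
A-H (4): add — endpoints in different components.
E-F (7): add — endpoints in different components.
E-G (8): add — endpoints in different components.
C-E (9): add — endpoints in different components.
C-G (10): skip — C and G already connected.
F-H (11): skip — F and H already connected.
C-D (12): add — endpoints in different components.
D-F (12): skip — D and F already connected.
B-D (13): add — endpoints in different components.
MST edges: A-F, A-H, E-F, E-G, C-E, C-D, B-D; total weight 1+4+7+8+9+12+13 = 54.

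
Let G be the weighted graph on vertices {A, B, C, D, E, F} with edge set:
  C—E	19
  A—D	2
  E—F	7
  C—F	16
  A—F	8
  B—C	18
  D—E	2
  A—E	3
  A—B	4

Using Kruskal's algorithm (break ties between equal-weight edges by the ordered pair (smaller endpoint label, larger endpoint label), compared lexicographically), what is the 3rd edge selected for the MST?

Sort edges by weight, then run Kruskal:
A—D (2): add — endpoints in different components.
D—E (2): add — endpoints in different components.
A—E (3): skip — A and E already connected.
A—B (4): add — endpoints in different components.
E—F (7): add — endpoints in different components.
A—F (8): skip — A and F already connected.
C—F (16): add — endpoints in different components.
The 3rd edge added is A—B.

A-B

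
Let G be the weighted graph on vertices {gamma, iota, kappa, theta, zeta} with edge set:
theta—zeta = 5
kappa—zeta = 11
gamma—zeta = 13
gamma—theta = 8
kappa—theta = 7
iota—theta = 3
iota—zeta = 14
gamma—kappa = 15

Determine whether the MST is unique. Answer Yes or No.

Yes

Kruskal: consider edges lightest-first.
iota—theta (3): add — endpoints in different components.
theta—zeta (5): add — endpoints in different components.
kappa—theta (7): add — endpoints in different components.
gamma—theta (8): add — endpoints in different components.
Every non-tree edge has weight strictly greater than the heaviest edge on the tree path between its endpoints, so the MST is unique.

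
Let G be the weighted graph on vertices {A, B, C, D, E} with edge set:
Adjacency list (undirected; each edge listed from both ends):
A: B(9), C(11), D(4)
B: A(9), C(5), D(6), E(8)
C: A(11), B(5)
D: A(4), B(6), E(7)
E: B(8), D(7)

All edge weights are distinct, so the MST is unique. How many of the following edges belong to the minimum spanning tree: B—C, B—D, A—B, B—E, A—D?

3

Sort edges by weight, then run Kruskal:
A—D (4): add — endpoints in different components.
B—C (5): add — endpoints in different components.
B—D (6): add — endpoints in different components.
D—E (7): add — endpoints in different components.
MST edge set: {A—D, B—C, B—D, D—E}.
Of the listed edges, {B—C, B—D, A—D} are in the MST → 3.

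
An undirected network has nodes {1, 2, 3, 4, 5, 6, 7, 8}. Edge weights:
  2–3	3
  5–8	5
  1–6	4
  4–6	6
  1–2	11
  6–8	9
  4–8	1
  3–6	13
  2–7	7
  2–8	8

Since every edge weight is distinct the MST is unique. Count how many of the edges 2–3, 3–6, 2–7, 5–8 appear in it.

3

Kruskal's algorithm — process edges by increasing weight (ties by edge label):
4–8 (1): add — endpoints in different components.
2–3 (3): add — endpoints in different components.
1–6 (4): add — endpoints in different components.
5–8 (5): add — endpoints in different components.
4–6 (6): add — endpoints in different components.
2–7 (7): add — endpoints in different components.
2–8 (8): add — endpoints in different components.
MST edge set: {4–8, 2–3, 1–6, 5–8, 4–6, 2–7, 2–8}.
Of the listed edges, {2–3, 2–7, 5–8} are in the MST → 3.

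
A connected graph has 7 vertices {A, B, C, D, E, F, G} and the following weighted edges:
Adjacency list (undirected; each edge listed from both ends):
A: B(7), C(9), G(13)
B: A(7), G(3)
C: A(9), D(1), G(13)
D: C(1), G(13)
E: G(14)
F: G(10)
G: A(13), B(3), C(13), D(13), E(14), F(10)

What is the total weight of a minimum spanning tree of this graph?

Prim, starting at E.
Step 1: frontier [E–G 14] → take E–G (14); add G.
Step 2: frontier [B–G 3, F–G 10, A–G 13, C–G 13, D–G 13] → take B–G (3); add B.
Step 3: frontier [A–B 7, F–G 10, A–G 13, C–G 13, D–G 13] → take A–B (7); add A.
Step 4: frontier [A–C 9, F–G 10, C–G 13, D–G 13] → take A–C (9); add C.
Step 5: frontier [C–D 1, F–G 10, D–G 13] → take C–D (1); add D.
Step 6: frontier [F–G 10] → take F–G (10); add F.
MST edges: E–G, B–G, A–B, A–C, C–D, F–G; total weight 14+3+7+9+1+10 = 44.

44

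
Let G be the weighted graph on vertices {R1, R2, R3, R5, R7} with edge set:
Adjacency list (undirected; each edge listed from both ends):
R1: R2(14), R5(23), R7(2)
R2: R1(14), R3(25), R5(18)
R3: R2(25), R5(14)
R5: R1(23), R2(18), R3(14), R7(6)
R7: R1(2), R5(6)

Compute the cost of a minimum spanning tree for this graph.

36

Kruskal's algorithm — process edges by increasing weight (ties by edge label):
R1 R7 (2): add — endpoints in different components.
R5 R7 (6): add — endpoints in different components.
R1 R2 (14): add — endpoints in different components.
R3 R5 (14): add — endpoints in different components.
MST edges: R1 R7, R5 R7, R1 R2, R3 R5; total weight 2+6+14+14 = 36.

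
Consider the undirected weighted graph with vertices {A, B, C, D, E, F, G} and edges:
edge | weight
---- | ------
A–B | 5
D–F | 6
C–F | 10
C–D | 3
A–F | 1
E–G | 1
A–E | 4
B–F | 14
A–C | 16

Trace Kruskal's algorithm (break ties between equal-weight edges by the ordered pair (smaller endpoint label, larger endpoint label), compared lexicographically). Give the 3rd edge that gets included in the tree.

Kruskal: consider edges lightest-first.
A–F (1): add — endpoints in different components.
E–G (1): add — endpoints in different components.
C–D (3): add — endpoints in different components.
A–E (4): add — endpoints in different components.
A–B (5): add — endpoints in different components.
D–F (6): add — endpoints in different components.
The 3rd edge added is C–D.

C-D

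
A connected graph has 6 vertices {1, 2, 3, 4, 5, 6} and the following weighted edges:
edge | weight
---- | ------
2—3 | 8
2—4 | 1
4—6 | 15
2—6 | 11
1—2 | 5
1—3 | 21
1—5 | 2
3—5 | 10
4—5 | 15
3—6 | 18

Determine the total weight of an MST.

27

Prim's algorithm from 1:
Step 1: cheapest edge leaving the tree is 1—5 (2); add 5.
Step 2: cheapest edge leaving the tree is 1—2 (5); add 2.
Step 3: cheapest edge leaving the tree is 2—4 (1); add 4.
Step 4: cheapest edge leaving the tree is 2—3 (8); add 3.
Step 5: cheapest edge leaving the tree is 2—6 (11); add 6.
MST edges: 1—5, 1—2, 2—4, 2—3, 2—6; total weight 2+5+1+8+11 = 27.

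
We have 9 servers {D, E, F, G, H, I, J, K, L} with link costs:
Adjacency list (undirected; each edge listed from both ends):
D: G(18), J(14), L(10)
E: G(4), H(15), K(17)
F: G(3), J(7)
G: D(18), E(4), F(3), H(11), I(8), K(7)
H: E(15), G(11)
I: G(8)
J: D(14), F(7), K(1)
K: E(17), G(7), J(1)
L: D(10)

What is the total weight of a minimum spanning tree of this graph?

58

Grow the tree from F using Prim:
Step 1: cheapest edge leaving the tree is F-G (3); add G.
Step 2: cheapest edge leaving the tree is E-G (4); add E.
Step 3: cheapest edge leaving the tree is F-J (7); add J.
Step 4: cheapest edge leaving the tree is J-K (1); add K.
Step 5: cheapest edge leaving the tree is G-I (8); add I.
Step 6: cheapest edge leaving the tree is G-H (11); add H.
Step 7: cheapest edge leaving the tree is D-J (14); add D.
Step 8: cheapest edge leaving the tree is D-L (10); add L.
MST edges: F-G, E-G, F-J, J-K, G-I, G-H, D-J, D-L; total weight 3+4+7+1+8+11+14+10 = 58.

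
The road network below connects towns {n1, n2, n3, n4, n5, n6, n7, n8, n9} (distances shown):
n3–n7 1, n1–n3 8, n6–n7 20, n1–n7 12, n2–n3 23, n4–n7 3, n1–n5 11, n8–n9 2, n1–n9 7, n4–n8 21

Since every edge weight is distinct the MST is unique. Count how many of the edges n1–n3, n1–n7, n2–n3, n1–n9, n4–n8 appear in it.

Kruskal: consider edges lightest-first.
n3–n7 (1): add — endpoints in different components.
n8–n9 (2): add — endpoints in different components.
n4–n7 (3): add — endpoints in different components.
n1–n9 (7): add — endpoints in different components.
n1–n3 (8): add — endpoints in different components.
n1–n5 (11): add — endpoints in different components.
n1–n7 (12): skip — n7 and n1 already connected.
n6–n7 (20): add — endpoints in different components.
n4–n8 (21): skip — n8 and n4 already connected.
n2–n3 (23): add — endpoints in different components.
MST edge set: {n3–n7, n8–n9, n4–n7, n1–n9, n1–n3, n1–n5, n6–n7, n2–n3}.
Of the listed edges, {n1–n3, n2–n3, n1–n9} are in the MST → 3.

3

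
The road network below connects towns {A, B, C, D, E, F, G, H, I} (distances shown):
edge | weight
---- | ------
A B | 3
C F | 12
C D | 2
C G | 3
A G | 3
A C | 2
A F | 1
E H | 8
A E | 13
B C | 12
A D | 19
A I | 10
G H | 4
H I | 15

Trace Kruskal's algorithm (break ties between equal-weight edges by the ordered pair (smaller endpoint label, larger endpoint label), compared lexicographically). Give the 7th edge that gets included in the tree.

E-H

Kruskal's algorithm — process edges by increasing weight (ties by edge label):
A F (1): add — endpoints in different components.
A C (2): add — endpoints in different components.
C D (2): add — endpoints in different components.
A B (3): add — endpoints in different components.
A G (3): add — endpoints in different components.
C G (3): skip — C and G already connected.
G H (4): add — endpoints in different components.
E H (8): add — endpoints in different components.
A I (10): add — endpoints in different components.
The 7th edge added is E H.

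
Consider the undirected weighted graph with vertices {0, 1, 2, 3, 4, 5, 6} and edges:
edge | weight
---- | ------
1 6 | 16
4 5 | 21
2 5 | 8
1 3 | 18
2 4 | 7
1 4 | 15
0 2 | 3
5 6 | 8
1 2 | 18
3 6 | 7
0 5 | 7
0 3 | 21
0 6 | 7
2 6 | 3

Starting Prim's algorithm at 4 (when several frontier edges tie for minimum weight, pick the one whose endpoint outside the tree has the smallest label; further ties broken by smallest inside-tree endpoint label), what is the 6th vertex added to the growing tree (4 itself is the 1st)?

5

Prim, starting at 4.
Step 1: cheapest edge leaving the tree is 2 4 (7); add 2.
Step 2: cheapest edge leaving the tree is 0 2 (3); add 0.
Step 3: cheapest edge leaving the tree is 2 6 (3); add 6.
Step 4: cheapest edge leaving the tree is 3 6 (7); add 3.
Step 5: cheapest edge leaving the tree is 0 5 (7); add 5.
Step 6: cheapest edge leaving the tree is 1 4 (15); add 1.
Vertex order: 4, 2, 0, 6, 3, 5, 1. The 6th vertex is 5.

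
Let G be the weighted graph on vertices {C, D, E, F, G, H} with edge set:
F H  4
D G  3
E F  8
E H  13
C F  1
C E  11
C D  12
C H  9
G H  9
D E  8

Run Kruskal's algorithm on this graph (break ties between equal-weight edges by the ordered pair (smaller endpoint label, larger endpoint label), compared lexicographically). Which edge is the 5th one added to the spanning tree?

E-F

Kruskal: consider edges lightest-first.
C F (1): add — endpoints in different components.
D G (3): add — endpoints in different components.
F H (4): add — endpoints in different components.
D E (8): add — endpoints in different components.
E F (8): add — endpoints in different components.
The 5th edge added is E F.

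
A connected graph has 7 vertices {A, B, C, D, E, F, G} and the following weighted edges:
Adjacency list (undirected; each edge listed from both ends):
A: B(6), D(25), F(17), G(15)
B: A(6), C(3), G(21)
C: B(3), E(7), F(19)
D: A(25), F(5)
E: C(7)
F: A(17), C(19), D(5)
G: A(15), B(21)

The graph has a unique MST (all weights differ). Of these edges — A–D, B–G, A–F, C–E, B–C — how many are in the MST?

Kruskal: consider edges lightest-first.
B–C (3): add — endpoints in different components.
D–F (5): add — endpoints in different components.
A–B (6): add — endpoints in different components.
C–E (7): add — endpoints in different components.
A–G (15): add — endpoints in different components.
A–F (17): add — endpoints in different components.
MST edge set: {B–C, D–F, A–B, C–E, A–G, A–F}.
Of the listed edges, {A–F, C–E, B–C} are in the MST → 3.

3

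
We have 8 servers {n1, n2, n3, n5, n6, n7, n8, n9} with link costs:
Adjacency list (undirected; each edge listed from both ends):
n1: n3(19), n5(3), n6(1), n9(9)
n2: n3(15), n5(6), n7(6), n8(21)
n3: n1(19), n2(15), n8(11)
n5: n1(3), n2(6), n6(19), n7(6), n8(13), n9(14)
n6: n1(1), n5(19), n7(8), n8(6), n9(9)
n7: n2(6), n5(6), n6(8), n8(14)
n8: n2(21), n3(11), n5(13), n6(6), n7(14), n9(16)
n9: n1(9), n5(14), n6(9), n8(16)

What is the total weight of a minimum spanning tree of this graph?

Grow the tree from n3 using Prim:
Step 1: cheapest edge leaving the tree is n3–n8 (11); add n8.
Step 2: cheapest edge leaving the tree is n6–n8 (6); add n6.
Step 3: cheapest edge leaving the tree is n1–n6 (1); add n1.
Step 4: cheapest edge leaving the tree is n1–n5 (3); add n5.
Step 5: cheapest edge leaving the tree is n2–n5 (6); add n2.
Step 6: cheapest edge leaving the tree is n2–n7 (6); add n7.
Step 7: cheapest edge leaving the tree is n1–n9 (9); add n9.
MST edges: n3–n8, n6–n8, n1–n6, n1–n5, n2–n5, n2–n7, n1–n9; total weight 11+6+1+3+6+6+9 = 42.

42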